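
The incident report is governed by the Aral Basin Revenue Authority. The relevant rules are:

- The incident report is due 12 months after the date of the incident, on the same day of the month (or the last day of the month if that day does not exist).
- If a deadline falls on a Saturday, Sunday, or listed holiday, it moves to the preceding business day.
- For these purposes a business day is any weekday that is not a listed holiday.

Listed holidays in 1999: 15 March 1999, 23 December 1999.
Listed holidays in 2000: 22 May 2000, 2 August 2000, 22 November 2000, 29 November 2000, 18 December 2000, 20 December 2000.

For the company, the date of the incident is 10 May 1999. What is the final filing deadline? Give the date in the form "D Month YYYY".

Moving 12 months forward from 10 May 1999 on the corresponding day gives 10 May 2000.
Since 10 May 2000 is a Wednesday and not a holiday, the date is unchanged.
The final due date is 10 May 2000.

10 May 2000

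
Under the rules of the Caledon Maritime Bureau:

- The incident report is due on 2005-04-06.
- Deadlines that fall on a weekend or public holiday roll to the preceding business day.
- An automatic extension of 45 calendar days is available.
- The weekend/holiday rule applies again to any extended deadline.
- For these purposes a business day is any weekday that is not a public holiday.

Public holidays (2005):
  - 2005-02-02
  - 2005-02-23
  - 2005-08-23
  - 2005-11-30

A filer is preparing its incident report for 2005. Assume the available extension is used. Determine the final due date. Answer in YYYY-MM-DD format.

2005-05-20

Start from the fixed due date, 2005-04-06.
2005-04-06 is a Wednesday and not a listed holiday, so it stands.
The 45-calendar-day extension moves the deadline from 2005-04-06 to 2005-05-21.
2005-05-21 is a Saturday; the preceding business day is 2005-05-20 (Friday).
The final due date is 2005-05-20.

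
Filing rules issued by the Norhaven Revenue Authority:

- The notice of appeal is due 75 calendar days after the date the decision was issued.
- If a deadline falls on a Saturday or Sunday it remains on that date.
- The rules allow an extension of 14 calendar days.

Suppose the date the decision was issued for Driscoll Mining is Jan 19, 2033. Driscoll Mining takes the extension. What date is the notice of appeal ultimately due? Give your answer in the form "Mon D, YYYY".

Apr 18, 2033

75 calendar days after Jan 19, 2033 is Apr 4, 2033.
No adjustment is made for weekends or holidays, so Apr 4, 2033 stands.
With the 14-day extension, Apr 4, 2033 becomes Apr 18, 2033.
Apr 18, 2033 falls on a Monday. The rules make no weekend/holiday allowance, so it remains Apr 18, 2033.
The final due date is Apr 18, 2033.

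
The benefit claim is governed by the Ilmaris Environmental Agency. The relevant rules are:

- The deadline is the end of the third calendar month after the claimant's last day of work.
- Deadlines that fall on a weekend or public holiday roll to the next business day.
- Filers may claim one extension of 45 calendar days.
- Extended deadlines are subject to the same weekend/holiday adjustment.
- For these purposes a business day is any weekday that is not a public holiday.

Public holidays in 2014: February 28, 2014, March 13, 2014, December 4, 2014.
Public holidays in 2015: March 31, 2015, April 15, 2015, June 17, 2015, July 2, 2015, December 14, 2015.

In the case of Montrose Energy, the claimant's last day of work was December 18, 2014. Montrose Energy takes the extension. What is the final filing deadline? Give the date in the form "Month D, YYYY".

3 months after December 18, 2014 is March 2015; that month ends on March 31, 2015.
March 31, 2015 falls on a listed holiday. Rolling to the next business day gives April 1, 2015, a Wednesday.
Add the 45 calendar-day extension to April 1, 2015: May 16, 2015.
May 16, 2015 is a Saturday, so it moves to the next business day, May 18, 2015 (Monday).
So the filing is due May 18, 2015.

May 18, 2015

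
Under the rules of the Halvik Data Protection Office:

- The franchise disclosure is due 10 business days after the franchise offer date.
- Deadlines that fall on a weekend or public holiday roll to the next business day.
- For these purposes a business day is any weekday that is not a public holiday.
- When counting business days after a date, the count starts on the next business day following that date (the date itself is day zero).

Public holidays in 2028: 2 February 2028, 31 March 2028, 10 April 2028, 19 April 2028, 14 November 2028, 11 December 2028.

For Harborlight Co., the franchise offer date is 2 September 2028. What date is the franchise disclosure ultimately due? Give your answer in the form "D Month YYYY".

15 September 2028

10 business days after 2 September 2028, excluding weekends and holidays, is 15 September 2028.
Since 15 September 2028 is a Friday and not a holiday, the date is unchanged.
The final due date is 15 September 2028.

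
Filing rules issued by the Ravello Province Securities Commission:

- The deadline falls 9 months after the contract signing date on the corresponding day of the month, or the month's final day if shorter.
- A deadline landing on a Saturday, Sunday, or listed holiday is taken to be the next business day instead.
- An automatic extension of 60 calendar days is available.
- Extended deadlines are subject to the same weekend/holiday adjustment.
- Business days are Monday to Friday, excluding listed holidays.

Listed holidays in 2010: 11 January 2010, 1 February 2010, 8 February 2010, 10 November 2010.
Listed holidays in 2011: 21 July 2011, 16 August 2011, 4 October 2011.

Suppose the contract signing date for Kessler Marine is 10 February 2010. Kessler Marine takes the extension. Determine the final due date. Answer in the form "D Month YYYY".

9 months after 10 February 2010, on the same day of the month, is 10 November 2010.
Because 10 November 2010 is a listed holiday, the deadline becomes 11 November 2010 (Thursday).
Applying the 60-calendar-day extension: 11 November 2010 + 60 days = 10 January 2011.
10 January 2011 falls on a Monday, which is a business day, so no adjustment is needed.
The final due date is 10 January 2011.

10 January 2011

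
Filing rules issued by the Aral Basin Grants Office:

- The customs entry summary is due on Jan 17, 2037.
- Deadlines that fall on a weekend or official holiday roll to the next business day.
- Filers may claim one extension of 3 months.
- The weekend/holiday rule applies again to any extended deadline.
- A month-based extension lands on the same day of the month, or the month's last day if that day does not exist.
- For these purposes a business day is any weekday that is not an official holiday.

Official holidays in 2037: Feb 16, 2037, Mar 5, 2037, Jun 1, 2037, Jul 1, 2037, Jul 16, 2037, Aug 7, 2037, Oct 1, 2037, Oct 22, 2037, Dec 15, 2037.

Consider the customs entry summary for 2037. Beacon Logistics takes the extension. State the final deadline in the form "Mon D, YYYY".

Apr 20, 2037

Start from the fixed due date, Jan 17, 2037.
Jan 17, 2037 is a Saturday; the next business day is Jan 19, 2037 (Monday).
Add 3 months to Jan 19, 2037: Apr 19, 2037.
Because Apr 19, 2037 is a Sunday, the deadline becomes Apr 20, 2037 (Monday).
Deadline: Apr 20, 2037.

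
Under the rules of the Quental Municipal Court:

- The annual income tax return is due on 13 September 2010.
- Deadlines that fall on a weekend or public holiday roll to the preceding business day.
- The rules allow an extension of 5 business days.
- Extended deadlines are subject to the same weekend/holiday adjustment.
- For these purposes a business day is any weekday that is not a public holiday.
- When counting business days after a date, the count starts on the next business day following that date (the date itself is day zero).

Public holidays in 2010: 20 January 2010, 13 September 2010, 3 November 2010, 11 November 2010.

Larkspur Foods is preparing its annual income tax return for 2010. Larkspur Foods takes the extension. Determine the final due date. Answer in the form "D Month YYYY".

The stated deadline is 13 September 2010.
13 September 2010 falls on a listed holiday. Rolling to the preceding business day gives 10 September 2010, a Friday.
The 5-business-day extension runs from 10 September 2010 to 20 September 2010.
20 September 2010 (Monday) is already a business day.
The final due date is 20 September 2010.

20 September 2010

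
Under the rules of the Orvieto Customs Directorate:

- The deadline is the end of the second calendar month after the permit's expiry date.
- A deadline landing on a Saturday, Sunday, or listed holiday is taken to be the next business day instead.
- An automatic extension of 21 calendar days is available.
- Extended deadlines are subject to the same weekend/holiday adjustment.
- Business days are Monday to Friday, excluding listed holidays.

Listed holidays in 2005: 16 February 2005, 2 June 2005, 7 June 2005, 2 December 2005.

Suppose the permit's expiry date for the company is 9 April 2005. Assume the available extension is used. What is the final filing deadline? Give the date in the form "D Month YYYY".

2 months after 9 April 2005 falls in June 2005; the last day of that month is 30 June 2005.
30 June 2005 is a Thursday and not a listed holiday, so it stands.
Add the 21 calendar-day extension to 30 June 2005: 21 July 2005.
21 July 2005 is a Thursday and not a listed holiday, so it stands.
Deadline: 21 July 2005.

21 July 2005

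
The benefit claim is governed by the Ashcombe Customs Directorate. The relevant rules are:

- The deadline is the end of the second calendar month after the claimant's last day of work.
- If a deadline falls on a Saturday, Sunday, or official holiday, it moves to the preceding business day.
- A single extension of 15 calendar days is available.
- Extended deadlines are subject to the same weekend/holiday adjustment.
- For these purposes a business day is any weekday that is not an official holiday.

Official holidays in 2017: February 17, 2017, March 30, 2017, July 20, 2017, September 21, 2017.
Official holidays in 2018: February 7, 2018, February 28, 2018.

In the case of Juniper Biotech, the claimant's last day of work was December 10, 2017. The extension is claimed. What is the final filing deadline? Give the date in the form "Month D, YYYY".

March 14, 2018

2 months after December 10, 2017 is February 2018; that month ends on February 28, 2018.
February 28, 2018 is a listed holiday, so it moves to the preceding business day, February 27, 2018 (Tuesday).
The 15-calendar-day extension moves the deadline from February 27, 2018 to March 14, 2018.
March 14, 2018 falls on a Wednesday, which is a business day, so no adjustment is needed.
So the filing is due March 14, 2018.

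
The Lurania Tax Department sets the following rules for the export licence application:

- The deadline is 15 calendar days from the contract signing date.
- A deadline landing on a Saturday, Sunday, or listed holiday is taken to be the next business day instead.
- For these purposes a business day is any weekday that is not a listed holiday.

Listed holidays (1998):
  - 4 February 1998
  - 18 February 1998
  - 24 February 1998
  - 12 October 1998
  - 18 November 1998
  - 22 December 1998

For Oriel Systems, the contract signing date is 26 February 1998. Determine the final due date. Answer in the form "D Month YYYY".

From 26 February 1998, 15 calendar days later is 13 March 1998.
13 March 1998 (Friday) is already a business day.
Deadline: 13 March 1998.

13 March 1998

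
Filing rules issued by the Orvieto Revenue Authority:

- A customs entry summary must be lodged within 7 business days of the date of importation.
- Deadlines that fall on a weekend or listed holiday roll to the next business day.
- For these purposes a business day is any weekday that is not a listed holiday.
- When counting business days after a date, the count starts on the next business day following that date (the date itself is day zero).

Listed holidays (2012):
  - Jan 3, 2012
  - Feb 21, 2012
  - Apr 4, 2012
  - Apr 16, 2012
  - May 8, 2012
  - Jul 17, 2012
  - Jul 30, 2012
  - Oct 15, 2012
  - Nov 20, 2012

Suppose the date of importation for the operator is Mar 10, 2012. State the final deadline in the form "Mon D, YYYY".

Mar 20, 2012

Counting 7 business days after Mar 10, 2012 (skipping weekends and listed holidays) reaches Mar 20, 2012.
Mar 20, 2012 (Tuesday) is already a business day.
So the filing is due Mar 20, 2012.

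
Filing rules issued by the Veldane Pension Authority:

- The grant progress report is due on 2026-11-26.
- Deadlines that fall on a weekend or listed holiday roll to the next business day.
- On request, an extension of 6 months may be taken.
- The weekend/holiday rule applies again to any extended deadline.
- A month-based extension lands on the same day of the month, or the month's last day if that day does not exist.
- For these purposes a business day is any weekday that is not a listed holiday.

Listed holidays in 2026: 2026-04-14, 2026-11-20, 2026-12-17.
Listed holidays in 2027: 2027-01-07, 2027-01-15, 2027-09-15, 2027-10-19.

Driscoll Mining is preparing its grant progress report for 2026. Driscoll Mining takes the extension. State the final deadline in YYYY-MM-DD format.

2027-05-26

The stated deadline is 2026-11-26.
2026-11-26 falls on a Thursday, which is a business day, so no adjustment is needed.
Add 6 months to 2026-11-26: 2027-05-26.
Since 2027-05-26 is a Wednesday and not a holiday, the date is unchanged.
Final deadline: 2027-05-26.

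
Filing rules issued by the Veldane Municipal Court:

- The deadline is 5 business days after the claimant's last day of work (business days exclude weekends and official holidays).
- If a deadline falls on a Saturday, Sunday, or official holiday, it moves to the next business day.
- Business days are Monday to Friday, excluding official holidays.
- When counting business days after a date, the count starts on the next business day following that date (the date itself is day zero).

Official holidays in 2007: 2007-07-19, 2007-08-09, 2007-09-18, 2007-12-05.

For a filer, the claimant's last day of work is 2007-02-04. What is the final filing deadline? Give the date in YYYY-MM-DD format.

2007-02-09

Counting 5 business days after 2007-02-04 (skipping weekends and listed holidays) reaches 2007-02-09.
2007-02-09 is a Friday and not a listed holiday, so it stands.
Final deadline: 2007-02-09.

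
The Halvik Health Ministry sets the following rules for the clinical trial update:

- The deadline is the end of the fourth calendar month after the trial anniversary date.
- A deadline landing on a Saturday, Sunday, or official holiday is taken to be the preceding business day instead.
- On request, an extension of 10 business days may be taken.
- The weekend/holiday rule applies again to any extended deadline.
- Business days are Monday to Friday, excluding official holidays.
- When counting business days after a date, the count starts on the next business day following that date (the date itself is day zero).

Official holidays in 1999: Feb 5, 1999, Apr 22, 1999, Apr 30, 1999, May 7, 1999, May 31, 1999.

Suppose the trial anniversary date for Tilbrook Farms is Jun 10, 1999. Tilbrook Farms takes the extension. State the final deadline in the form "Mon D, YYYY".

Nov 12, 1999

4 months after Jun 10, 1999 falls in October 1999; the last day of that month is Oct 31, 1999.
Oct 31, 1999 is a Sunday; the preceding business day is Oct 29, 1999 (Friday).
Applying the 10-business-day extension: 10 business days after Oct 29, 1999 is Nov 12, 1999.
Since Nov 12, 1999 is a Friday and not a holiday, the date is unchanged.
Deadline: Nov 12, 1999.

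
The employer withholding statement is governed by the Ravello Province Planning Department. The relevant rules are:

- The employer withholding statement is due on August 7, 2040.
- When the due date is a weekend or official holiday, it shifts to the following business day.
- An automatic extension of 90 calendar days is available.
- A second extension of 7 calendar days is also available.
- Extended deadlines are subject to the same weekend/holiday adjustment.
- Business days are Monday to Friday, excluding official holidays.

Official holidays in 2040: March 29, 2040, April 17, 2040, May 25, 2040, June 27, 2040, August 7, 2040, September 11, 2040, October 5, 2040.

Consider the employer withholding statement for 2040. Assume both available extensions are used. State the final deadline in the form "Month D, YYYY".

Start from the fixed due date, August 7, 2040.
August 7, 2040 is a listed holiday, so it moves to the next business day, August 8, 2040 (Wednesday).
With the 90-day extension, August 8, 2040 becomes November 6, 2040.
November 6, 2040 falls on a Tuesday, which is a business day, so no adjustment is needed.
Applying the 7-calendar-day extension: November 6, 2040 + 7 days = November 13, 2040.
November 13, 2040 (Tuesday) is already a business day.
Final deadline: November 13, 2040.

November 13, 2040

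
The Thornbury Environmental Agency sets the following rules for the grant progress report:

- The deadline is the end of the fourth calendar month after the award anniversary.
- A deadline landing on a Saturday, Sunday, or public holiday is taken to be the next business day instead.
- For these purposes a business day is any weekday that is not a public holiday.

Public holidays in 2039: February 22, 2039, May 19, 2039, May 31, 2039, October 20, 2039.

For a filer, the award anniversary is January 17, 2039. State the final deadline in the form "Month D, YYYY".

4 months after January 17, 2039 falls in May 2039; the last day of that month is May 31, 2039.
May 31, 2039 is a listed holiday, so it moves to the next business day, June 1, 2039 (Wednesday).
Final deadline: June 1, 2039.

June 1, 2039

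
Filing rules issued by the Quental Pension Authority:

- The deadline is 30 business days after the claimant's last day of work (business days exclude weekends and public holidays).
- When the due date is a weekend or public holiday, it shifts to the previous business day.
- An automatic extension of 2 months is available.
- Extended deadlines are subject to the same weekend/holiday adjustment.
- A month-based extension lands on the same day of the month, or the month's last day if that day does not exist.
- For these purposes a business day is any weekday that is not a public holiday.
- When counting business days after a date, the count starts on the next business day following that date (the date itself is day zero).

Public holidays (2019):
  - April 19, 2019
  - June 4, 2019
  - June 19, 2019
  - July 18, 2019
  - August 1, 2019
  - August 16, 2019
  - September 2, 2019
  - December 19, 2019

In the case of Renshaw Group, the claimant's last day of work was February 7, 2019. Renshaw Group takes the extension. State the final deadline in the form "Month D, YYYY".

Starting the day after February 7, 2019 and counting 30 business days lands on March 21, 2019.
March 21, 2019 (Thursday) is already a business day.
The 2 months extension carries March 21, 2019 to May 21, 2019.
May 21, 2019 (Tuesday) is already a business day.
So the filing is due May 21, 2019.

May 21, 2019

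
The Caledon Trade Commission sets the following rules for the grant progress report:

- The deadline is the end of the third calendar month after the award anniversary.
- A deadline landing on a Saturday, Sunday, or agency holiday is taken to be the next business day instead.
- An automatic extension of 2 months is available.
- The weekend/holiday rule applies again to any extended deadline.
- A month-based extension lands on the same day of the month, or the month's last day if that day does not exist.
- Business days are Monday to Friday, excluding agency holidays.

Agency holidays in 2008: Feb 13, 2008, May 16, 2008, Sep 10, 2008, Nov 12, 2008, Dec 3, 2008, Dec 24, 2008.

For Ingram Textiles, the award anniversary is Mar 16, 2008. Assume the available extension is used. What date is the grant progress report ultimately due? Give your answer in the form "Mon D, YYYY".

The third month after Mar 16, 2008 is June 2008, whose last day is Jun 30, 2008.
Since Jun 30, 2008 is a Monday and not a holiday, the date is unchanged.
Add 2 months to Jun 30, 2008: Aug 30, 2008.
Aug 30, 2008 falls on a Saturday. Rolling to the next business day gives Sep 1, 2008, a Monday.
Final deadline: Sep 1, 2008.

Sep 1, 2008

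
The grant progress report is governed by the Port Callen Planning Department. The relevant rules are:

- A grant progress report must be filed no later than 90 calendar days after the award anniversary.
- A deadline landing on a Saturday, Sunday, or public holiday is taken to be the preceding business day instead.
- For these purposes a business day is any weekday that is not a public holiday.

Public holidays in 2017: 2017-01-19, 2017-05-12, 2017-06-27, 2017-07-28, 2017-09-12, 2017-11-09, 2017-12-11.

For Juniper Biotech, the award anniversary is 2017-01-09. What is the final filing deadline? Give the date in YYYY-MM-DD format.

2017-04-07

From 2017-01-09, 90 calendar days later is 2017-04-09.
2017-04-09 is a Sunday; the preceding business day is 2017-04-07 (Friday).
Deadline: 2017-04-07.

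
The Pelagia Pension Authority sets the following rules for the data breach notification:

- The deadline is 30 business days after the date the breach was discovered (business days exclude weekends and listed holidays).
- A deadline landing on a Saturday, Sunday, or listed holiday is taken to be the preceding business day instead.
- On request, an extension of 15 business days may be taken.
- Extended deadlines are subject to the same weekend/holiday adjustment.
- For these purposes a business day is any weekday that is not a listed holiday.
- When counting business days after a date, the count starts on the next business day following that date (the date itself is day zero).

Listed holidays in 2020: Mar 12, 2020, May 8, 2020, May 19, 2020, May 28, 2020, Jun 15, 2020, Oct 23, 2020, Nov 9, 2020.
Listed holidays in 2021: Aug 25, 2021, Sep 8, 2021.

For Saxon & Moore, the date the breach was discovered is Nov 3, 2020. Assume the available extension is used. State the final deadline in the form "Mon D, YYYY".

Jan 6, 2021

30 business days after Nov 3, 2020, excluding weekends and holidays, is Dec 16, 2020.
Dec 16, 2020 falls on a Wednesday, which is a business day, so no adjustment is needed.
The 15-business-day extension runs from Dec 16, 2020 to Jan 6, 2021.
Jan 6, 2021 (Wednesday) is already a business day.
The final due date is Jan 6, 2021.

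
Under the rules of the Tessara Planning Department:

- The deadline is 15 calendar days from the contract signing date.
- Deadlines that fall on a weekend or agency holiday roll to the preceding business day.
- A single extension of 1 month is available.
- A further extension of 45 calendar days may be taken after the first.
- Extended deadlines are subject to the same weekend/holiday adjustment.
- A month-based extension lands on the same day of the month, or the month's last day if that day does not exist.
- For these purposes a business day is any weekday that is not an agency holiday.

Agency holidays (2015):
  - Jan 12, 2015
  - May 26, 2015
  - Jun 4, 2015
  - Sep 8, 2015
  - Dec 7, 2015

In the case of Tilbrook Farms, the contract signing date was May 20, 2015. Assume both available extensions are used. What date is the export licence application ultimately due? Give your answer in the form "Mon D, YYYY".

From May 20, 2015, 15 calendar days later is Jun 4, 2015.
Because Jun 4, 2015 is a listed holiday, the deadline becomes Jun 3, 2015 (Wednesday).
The 1 month extension carries Jun 3, 2015 to Jul 3, 2015.
Jul 3, 2015 is a Friday and not a listed holiday, so it stands.
Add the 45 calendar-day extension to Jul 3, 2015: Aug 17, 2015.
Since Aug 17, 2015 is a Monday and not a holiday, the date is unchanged.
The final due date is Aug 17, 2015.

Aug 17, 2015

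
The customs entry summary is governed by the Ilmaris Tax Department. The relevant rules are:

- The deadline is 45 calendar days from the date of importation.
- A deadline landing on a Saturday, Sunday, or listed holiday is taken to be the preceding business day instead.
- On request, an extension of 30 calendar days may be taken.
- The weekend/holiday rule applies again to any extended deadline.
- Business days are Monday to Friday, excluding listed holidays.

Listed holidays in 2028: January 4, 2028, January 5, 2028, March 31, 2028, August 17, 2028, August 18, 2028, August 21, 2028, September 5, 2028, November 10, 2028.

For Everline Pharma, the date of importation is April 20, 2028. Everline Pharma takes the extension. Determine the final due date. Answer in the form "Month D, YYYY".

From April 20, 2028, 45 calendar days later is June 4, 2028.
June 4, 2028 falls on a Sunday. Rolling to the preceding business day gives June 2, 2028, a Friday.
Add the 30 calendar-day extension to June 2, 2028: July 2, 2028.
July 2, 2028 falls on a Sunday. Rolling to the preceding business day gives June 30, 2028, a Friday.
The final due date is June 30, 2028.

June 30, 2028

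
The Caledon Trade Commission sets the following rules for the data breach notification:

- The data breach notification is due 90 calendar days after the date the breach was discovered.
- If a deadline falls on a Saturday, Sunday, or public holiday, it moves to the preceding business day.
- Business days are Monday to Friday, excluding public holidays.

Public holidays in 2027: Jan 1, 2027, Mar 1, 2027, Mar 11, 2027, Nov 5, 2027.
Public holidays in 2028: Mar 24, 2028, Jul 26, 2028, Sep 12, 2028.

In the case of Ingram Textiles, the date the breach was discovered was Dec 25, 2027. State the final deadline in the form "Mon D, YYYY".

Mar 23, 2028

Adding 90 calendar days to Dec 25, 2027 gives Mar 24, 2028.
Because Mar 24, 2028 is a listed holiday, the deadline becomes Mar 23, 2028 (Thursday).
The final due date is Mar 23, 2028.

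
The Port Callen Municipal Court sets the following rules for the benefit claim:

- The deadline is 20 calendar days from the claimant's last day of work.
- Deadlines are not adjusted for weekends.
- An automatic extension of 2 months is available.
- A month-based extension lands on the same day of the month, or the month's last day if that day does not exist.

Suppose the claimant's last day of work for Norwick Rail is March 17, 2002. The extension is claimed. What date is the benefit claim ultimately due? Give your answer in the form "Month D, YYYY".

Adding 20 calendar days to March 17, 2002 gives April 6, 2002.
April 6, 2002 is a Saturday; no weekend or holiday adjustment applies.
Add 2 months to April 6, 2002: June 6, 2002.
June 6, 2002 is a Thursday; no weekend or holiday adjustment applies.
Final deadline: June 6, 2002.

June 6, 2002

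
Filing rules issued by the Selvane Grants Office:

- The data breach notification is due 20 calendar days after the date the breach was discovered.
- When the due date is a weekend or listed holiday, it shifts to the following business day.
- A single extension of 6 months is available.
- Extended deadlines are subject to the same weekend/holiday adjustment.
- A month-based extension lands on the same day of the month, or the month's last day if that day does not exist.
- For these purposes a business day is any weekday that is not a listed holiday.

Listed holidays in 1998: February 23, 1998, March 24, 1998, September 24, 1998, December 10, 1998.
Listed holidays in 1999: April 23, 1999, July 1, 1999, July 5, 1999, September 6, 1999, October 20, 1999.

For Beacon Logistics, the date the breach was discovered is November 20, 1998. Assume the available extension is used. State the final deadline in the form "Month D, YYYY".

Adding 20 calendar days to November 20, 1998 gives December 10, 1998.
December 10, 1998 is a listed holiday, so it moves to the next business day, December 11, 1998 (Friday).
Applying the 6 months extension: 6 months after December 11, 1998 is June 11, 1999.
June 11, 1999 falls on a Friday, which is a business day, so no adjustment is needed.
The final due date is June 11, 1999.

June 11, 1999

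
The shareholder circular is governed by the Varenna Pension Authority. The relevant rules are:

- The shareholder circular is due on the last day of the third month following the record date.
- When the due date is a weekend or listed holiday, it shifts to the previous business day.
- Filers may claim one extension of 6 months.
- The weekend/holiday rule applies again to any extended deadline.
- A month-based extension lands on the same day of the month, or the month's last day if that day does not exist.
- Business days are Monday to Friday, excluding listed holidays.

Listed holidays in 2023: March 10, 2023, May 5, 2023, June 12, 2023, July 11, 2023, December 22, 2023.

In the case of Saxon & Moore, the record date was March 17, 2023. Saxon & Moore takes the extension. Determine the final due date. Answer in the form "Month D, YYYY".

December 29, 2023

3 months after March 17, 2023 is June 2023; that month ends on June 30, 2023.
June 30, 2023 (Friday) is already a business day.
Add 6 months to June 30, 2023: December 30, 2023.
December 30, 2023 is a Saturday, so it moves to the preceding business day, December 29, 2023 (Friday).
Deadline: December 29, 2023.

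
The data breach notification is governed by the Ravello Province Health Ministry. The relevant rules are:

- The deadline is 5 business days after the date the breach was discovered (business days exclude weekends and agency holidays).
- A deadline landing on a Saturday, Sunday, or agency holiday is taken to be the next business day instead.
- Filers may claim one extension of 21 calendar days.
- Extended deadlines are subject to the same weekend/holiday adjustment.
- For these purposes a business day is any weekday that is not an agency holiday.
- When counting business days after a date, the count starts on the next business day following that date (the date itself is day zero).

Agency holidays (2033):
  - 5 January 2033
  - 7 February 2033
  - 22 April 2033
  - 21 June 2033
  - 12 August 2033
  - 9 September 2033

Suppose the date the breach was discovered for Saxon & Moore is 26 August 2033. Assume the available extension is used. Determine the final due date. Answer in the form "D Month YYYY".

23 September 2033

5 business days after 26 August 2033, excluding weekends and holidays, is 2 September 2033.
2 September 2033 is a Friday and not a listed holiday, so it stands.
With the 21-day extension, 2 September 2033 becomes 23 September 2033.
23 September 2033 falls on a Friday, which is a business day, so no adjustment is needed.
Deadline: 23 September 2033.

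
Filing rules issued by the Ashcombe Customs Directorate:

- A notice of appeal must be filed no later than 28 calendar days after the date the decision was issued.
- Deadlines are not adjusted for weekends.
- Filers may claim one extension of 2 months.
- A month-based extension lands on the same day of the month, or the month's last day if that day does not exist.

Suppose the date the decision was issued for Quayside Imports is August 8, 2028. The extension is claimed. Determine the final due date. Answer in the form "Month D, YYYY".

November 5, 2028

Trigger date August 8, 2028 + 28 calendar days = September 5, 2028.
September 5, 2028 falls on a Tuesday. The rules make no weekend/holiday allowance, so it remains September 5, 2028.
Add 2 months to September 5, 2028: November 5, 2028.
No adjustment is made for weekends or holidays, so November 5, 2028 stands.
Final deadline: November 5, 2028.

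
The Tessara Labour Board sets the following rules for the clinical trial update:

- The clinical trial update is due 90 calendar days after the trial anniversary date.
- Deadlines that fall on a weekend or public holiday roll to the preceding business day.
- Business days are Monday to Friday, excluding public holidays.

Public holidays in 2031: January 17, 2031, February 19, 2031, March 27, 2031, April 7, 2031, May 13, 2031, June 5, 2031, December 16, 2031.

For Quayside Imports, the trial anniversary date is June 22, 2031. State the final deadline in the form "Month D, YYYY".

From June 22, 2031, 90 calendar days later is September 20, 2031.
September 20, 2031 is a Saturday; the preceding business day is September 19, 2031 (Friday).
Deadline: September 19, 2031.

September 19, 2031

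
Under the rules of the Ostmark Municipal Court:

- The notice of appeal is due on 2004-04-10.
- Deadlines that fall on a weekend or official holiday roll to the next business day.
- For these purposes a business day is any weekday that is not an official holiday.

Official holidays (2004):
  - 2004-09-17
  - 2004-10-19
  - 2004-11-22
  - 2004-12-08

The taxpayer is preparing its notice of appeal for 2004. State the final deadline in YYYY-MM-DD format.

Start from the fixed due date, 2004-04-10.
2004-04-10 falls on a Saturday. Rolling to the next business day gives 2004-04-12, a Monday.
The final due date is 2004-04-12.

2004-04-12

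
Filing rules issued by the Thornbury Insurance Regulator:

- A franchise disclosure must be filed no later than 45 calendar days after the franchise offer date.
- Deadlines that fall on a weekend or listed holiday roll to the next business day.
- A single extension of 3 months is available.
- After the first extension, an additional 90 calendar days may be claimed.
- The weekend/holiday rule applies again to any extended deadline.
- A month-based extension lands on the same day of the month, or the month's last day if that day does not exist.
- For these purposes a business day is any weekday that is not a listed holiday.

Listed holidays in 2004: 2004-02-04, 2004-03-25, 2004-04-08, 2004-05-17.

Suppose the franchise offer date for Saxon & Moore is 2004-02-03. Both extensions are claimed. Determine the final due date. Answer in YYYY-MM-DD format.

2004-09-20

Trigger date 2004-02-03 + 45 calendar days = 2004-03-19.
2004-03-19 is a Friday and not a listed holiday, so it stands.
Add 3 months to 2004-03-19: 2004-06-19.
2004-06-19 is a Saturday; the next business day is 2004-06-21 (Monday).
Applying the 90-calendar-day extension: 2004-06-21 + 90 days = 2004-09-19.
2004-09-19 falls on a Sunday. Rolling to the next business day gives 2004-09-20, a Monday.
Deadline: 2004-09-20.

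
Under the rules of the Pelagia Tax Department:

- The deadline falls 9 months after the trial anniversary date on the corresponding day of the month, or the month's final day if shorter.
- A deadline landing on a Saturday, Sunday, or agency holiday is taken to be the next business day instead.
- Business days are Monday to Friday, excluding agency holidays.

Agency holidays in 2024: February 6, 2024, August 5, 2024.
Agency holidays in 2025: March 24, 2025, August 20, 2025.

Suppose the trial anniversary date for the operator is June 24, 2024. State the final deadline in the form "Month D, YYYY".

9 months after June 24, 2024, on the same day of the month, is March 24, 2025.
March 24, 2025 is a listed holiday, so it moves to the next business day, March 25, 2025 (Tuesday).
Deadline: March 25, 2025.

March 25, 2025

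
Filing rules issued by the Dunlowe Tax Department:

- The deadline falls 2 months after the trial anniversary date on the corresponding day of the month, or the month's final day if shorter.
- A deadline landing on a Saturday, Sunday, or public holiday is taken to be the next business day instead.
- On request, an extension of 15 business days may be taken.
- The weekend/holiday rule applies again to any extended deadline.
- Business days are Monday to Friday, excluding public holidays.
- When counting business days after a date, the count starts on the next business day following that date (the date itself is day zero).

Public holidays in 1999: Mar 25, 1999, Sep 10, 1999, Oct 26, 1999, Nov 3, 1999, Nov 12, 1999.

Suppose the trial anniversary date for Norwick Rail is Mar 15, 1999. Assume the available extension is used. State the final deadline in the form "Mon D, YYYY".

Moving 2 months forward from Mar 15, 1999 on the corresponding day gives May 15, 1999.
Because May 15, 1999 is a Saturday, the deadline becomes May 17, 1999 (Monday).
Applying the 15-business-day extension: 15 business days after May 17, 1999 is Jun 7, 1999.
Jun 7, 1999 (Monday) is already a business day.
So the filing is due Jun 7, 1999.

Jun 7, 1999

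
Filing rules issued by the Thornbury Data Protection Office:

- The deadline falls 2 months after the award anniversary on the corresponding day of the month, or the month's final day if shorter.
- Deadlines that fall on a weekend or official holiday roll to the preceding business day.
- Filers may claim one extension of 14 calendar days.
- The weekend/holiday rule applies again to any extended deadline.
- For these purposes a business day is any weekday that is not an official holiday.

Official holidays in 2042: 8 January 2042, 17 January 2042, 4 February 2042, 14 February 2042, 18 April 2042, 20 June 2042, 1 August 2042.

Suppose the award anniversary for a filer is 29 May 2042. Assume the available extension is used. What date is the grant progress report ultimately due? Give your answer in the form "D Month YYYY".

12 August 2042

2 months after 29 May 2042, on the same day of the month, is 29 July 2042.
29 July 2042 is a Tuesday and not a listed holiday, so it stands.
Add the 14 calendar-day extension to 29 July 2042: 12 August 2042.
12 August 2042 (Tuesday) is already a business day.
So the filing is due 12 August 2042.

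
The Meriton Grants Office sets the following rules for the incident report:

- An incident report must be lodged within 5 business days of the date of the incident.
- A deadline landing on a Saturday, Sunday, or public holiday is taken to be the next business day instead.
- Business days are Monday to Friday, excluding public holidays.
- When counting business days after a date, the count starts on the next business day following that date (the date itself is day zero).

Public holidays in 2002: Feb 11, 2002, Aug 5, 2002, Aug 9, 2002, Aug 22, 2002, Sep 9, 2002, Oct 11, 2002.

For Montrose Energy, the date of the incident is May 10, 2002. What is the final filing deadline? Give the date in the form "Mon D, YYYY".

Starting the day after May 10, 2002 and counting 5 business days lands on May 17, 2002.
May 17, 2002 (Friday) is already a business day.
So the filing is due May 17, 2002.

May 17, 2002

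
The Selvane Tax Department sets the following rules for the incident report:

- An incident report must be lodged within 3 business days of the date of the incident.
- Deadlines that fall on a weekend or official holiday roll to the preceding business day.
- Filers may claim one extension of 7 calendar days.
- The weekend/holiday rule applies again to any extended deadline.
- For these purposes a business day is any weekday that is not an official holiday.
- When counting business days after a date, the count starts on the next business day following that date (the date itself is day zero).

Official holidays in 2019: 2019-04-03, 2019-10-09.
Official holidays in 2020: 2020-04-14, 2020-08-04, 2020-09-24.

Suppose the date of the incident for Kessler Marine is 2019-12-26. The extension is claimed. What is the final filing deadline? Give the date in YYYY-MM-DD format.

Counting 3 business days after 2019-12-26 (skipping weekends and listed holidays) reaches 2019-12-31.
2019-12-31 falls on a Tuesday, which is a business day, so no adjustment is needed.
Add the 7 calendar-day extension to 2019-12-31: 2020-01-07.
2020-01-07 is a Tuesday and not a listed holiday, so it stands.
The final due date is 2020-01-07.

2020-01-07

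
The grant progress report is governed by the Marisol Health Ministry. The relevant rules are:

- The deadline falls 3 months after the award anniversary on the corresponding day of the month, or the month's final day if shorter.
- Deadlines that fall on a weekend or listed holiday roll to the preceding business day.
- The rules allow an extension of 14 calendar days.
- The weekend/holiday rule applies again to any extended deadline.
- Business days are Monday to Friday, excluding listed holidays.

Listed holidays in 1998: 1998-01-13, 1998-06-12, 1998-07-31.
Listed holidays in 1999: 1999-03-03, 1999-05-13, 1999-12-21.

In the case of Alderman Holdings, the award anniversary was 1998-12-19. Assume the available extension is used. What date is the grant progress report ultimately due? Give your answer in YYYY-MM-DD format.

3 months from 1998-12-19 is 1999-03-19.
1999-03-19 is a Friday and not a listed holiday, so it stands.
With the 14-day extension, 1999-03-19 becomes 1999-04-02.
1999-04-02 is a Friday and not a listed holiday, so it stands.
Deadline: 1999-04-02.

1999-04-02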